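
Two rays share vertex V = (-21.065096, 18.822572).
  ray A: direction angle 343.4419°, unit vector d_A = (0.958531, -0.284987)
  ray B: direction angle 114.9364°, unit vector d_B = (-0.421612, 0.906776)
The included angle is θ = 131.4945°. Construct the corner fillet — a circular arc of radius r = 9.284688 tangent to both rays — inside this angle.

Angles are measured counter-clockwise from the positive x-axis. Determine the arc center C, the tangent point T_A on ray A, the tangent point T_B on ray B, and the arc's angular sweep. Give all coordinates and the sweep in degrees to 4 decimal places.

bisector direction at 49.1891° = (0.653564,0.756871)
center distance |VC| = r/sin(θ/2) = 9.284688/sin(65.7472°) = 10.183456
C = V + |VC|·bis = (-14.4096,26.5301)
T_A = V + ((C−V)·d_A)·d_A = V + 4.1830·d_A = (-17.0556,17.6305)
T_B = V + ((C−V)·d_B)·d_B = V + 4.1830·d_B = (-22.8287,22.6156)
sweep = 180° − θ = 48.5055°

center=(-14.4096,26.5301) T_A=(-17.0556,17.6305) T_B=(-22.8287,22.6156) sweep=48.5055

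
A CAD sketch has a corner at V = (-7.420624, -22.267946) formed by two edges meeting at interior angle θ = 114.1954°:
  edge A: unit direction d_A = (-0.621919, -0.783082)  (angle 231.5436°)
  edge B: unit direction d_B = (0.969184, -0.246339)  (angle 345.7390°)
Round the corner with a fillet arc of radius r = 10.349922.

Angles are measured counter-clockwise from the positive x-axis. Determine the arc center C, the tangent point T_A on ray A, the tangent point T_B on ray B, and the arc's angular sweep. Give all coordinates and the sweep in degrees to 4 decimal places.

center=(-3.4803,-33.9485) T_A=(-11.5852,-27.5117) T_B=(-0.9307,-23.9175) sweep=65.8046

bisector direction at 288.6413° = (0.319642,-0.947538)
center distance |VC| = r/sin(θ/2) = 10.349922/sin(57.0977°) = 12.327234
C = V + |VC|·bis = (-3.4803,-33.9485)
T_A = V + ((C−V)·d_A)·d_A = V + 6.6963·d_A = (-11.5852,-27.5117)
T_B = V + ((C−V)·d_B)·d_B = V + 6.6963·d_B = (-0.9307,-23.9175)
sweep = 180° − θ = 65.8046°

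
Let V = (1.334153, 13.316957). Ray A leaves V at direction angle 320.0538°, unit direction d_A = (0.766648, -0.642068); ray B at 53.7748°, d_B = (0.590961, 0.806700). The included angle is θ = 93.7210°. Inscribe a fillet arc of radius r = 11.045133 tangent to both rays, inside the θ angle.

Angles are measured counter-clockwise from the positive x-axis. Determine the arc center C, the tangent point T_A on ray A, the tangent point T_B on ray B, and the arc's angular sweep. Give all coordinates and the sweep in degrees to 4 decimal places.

center=(16.3608,15.1392) T_A=(9.2691,6.6715) T_B=(7.4507,21.6664) sweep=86.2790

bisector direction at 6.9143° = (0.992727,0.120385)
center distance |VC| = r/sin(θ/2) = 11.045133/sin(46.8605°) = 15.136725
C = V + |VC|·bis = (16.3608,15.1392)
T_A = V + ((C−V)·d_A)·d_A = V + 10.3501·d_A = (9.2691,6.6715)
T_B = V + ((C−V)·d_B)·d_B = V + 10.3501·d_B = (7.4507,21.6664)
sweep = 180° − θ = 86.2790°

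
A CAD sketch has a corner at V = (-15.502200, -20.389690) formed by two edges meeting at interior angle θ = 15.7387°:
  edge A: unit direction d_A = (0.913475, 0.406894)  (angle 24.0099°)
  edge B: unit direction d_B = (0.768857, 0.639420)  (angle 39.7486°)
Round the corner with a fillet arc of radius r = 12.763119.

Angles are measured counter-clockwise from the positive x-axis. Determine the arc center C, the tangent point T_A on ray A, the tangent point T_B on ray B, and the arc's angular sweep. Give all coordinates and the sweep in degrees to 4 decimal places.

bisector direction at 31.8792° = (0.849163,0.528131)
center distance |VC| = r/sin(θ/2) = 12.763119/sin(7.8693°) = 93.219521
C = V + |VC|·bis = (63.6564,28.8424)
T_A = V + ((C−V)·d_A)·d_A = V + 92.3417·d_A = (68.8496,17.1836)
T_B = V + ((C−V)·d_B)·d_B = V + 92.3417·d_B = (55.4954,38.6554)
sweep = 180° − θ = 164.2613°

center=(63.6564,28.8424) T_A=(68.8496,17.1836) T_B=(55.4954,38.6554) sweep=164.2613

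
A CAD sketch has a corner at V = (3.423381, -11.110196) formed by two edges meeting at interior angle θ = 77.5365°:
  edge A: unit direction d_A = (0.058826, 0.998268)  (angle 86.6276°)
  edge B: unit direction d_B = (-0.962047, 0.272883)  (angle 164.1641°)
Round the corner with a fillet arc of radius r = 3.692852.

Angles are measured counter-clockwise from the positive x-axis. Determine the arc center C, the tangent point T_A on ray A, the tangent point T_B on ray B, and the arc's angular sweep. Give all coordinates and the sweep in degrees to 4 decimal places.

bisector direction at 125.3959° = (-0.579222,0.815170)
center distance |VC| = r/sin(θ/2) = 3.692852/sin(38.7683°) = 5.897506
C = V + |VC|·bis = (0.0074,-6.3027)
T_A = V + ((C−V)·d_A)·d_A = V + 4.5982·d_A = (3.6939,-6.5200)
T_B = V + ((C−V)·d_B)·d_B = V + 4.5982·d_B = (-1.0003,-9.8554)
sweep = 180° − θ = 102.4635°

center=(0.0074,-6.3027) T_A=(3.6939,-6.5200) T_B=(-1.0003,-9.8554) sweep=102.4635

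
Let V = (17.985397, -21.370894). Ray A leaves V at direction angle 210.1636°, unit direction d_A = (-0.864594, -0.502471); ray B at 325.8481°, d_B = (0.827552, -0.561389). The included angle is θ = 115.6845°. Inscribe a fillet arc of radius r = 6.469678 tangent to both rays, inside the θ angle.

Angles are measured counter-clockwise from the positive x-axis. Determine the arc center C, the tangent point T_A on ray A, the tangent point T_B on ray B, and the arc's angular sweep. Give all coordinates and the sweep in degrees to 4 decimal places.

center=(17.7195,-29.0083) T_A=(14.4686,-23.4147) T_B=(21.3515,-23.6544) sweep=64.3155

bisector direction at 268.0059° = (-0.034797,-0.999394)
center distance |VC| = r/sin(θ/2) = 6.469678/sin(57.8422°) = 7.642081
C = V + |VC|·bis = (17.7195,-29.0083)
T_A = V + ((C−V)·d_A)·d_A = V + 4.0675·d_A = (14.4686,-23.4147)
T_B = V + ((C−V)·d_B)·d_B = V + 4.0675·d_B = (21.3515,-23.6544)
sweep = 180° − θ = 64.3155°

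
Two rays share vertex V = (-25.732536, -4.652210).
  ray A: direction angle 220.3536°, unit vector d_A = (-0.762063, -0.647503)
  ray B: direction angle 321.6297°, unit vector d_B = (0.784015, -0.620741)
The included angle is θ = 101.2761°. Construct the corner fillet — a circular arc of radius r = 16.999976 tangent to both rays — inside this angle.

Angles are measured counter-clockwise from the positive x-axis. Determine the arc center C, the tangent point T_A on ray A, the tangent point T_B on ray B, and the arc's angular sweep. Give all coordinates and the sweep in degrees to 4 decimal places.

bisector direction at 270.9916° = (0.017307,-0.999850)
center distance |VC| = r/sin(θ/2) = 16.999976/sin(50.6380°) = 21.987800
C = V + |VC|·bis = (-25.3520,-26.6367)
T_A = V + ((C−V)·d_A)·d_A = V + 13.9450·d_A = (-36.3595,-13.6817)
T_B = V + ((C−V)·d_B)·d_B = V + 13.9450·d_B = (-14.7994,-13.3085)
sweep = 180° − θ = 78.7239°

center=(-25.3520,-26.6367) T_A=(-36.3595,-13.6817) T_B=(-14.7994,-13.3085) sweep=78.7239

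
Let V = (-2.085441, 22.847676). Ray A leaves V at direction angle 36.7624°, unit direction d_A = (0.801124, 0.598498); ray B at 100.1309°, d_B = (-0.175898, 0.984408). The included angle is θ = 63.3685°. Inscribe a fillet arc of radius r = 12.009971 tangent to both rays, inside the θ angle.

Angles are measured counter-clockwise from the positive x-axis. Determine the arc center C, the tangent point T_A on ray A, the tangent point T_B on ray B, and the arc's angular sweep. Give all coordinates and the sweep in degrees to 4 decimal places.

center=(6.3147,44.1146) T_A=(13.5026,34.4931) T_B=(-5.5080,42.0021) sweep=116.6315

bisector direction at 68.4467° = (0.367367,0.930076)
center distance |VC| = r/sin(θ/2) = 12.009971/sin(31.6842°) = 22.865780
C = V + |VC|·bis = (6.3147,44.1146)
T_A = V + ((C−V)·d_A)·d_A = V + 19.4578·d_A = (13.5026,34.4931)
T_B = V + ((C−V)·d_B)·d_B = V + 19.4578·d_B = (-5.5080,42.0021)
sweep = 180° − θ = 116.6315°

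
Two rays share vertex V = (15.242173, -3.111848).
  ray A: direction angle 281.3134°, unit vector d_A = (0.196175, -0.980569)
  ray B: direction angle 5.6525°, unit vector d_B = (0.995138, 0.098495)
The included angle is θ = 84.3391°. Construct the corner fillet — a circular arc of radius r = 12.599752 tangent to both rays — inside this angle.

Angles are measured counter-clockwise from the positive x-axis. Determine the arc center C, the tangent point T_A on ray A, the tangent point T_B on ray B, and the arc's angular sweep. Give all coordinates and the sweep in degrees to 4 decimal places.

bisector direction at 323.4830° = (0.803680,-0.595062)
center distance |VC| = r/sin(θ/2) = 12.599752/sin(42.1696°) = 18.768433
C = V + |VC|·bis = (30.3260,-14.2802)
T_A = V + ((C−V)·d_A)·d_A = V + 13.9104·d_A = (17.9711,-16.7520)
T_B = V + ((C−V)·d_B)·d_B = V + 13.9104·d_B = (29.0850,-1.7417)
sweep = 180° − θ = 95.6609°

center=(30.3260,-14.2802) T_A=(17.9711,-16.7520) T_B=(29.0850,-1.7417) sweep=95.6609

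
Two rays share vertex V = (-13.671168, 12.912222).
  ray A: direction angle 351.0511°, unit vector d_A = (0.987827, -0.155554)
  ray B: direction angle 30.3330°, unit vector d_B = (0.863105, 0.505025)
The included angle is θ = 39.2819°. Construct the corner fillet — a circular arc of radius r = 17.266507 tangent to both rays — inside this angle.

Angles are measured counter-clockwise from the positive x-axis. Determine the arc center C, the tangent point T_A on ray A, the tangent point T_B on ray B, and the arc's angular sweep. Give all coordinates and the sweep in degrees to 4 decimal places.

bisector direction at 10.6920° = (0.982639,0.185530)
center distance |VC| = r/sin(θ/2) = 17.266507/sin(19.6410°) = 51.369336
C = V + |VC|·bis = (36.8063,22.4428)
T_A = V + ((C−V)·d_A)·d_A = V + 48.3805·d_A = (34.1205,5.3865)
T_B = V + ((C−V)·d_B)·d_B = V + 48.3805·d_B = (28.0863,37.3456)
sweep = 180° − θ = 140.7181°

center=(36.8063,22.4428) T_A=(34.1205,5.3865) T_B=(28.0863,37.3456) sweep=140.7181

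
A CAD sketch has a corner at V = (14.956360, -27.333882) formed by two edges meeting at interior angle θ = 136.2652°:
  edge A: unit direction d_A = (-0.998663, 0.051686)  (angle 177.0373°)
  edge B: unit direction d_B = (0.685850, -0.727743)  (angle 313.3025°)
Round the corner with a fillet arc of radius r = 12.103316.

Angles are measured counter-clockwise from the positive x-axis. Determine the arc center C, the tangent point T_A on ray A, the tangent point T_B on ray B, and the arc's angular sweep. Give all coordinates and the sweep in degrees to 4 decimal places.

bisector direction at 245.1699° = (-0.419929,-0.907557)
center distance |VC| = r/sin(θ/2) = 12.103316/sin(68.1326°) = 13.041687
C = V + |VC|·bis = (9.4798,-39.1700)
T_A = V + ((C−V)·d_A)·d_A = V + 4.8575·d_A = (10.1053,-27.0828)
T_B = V + ((C−V)·d_B)·d_B = V + 4.8575·d_B = (18.2879,-30.8689)
sweep = 180° − θ = 43.7348°

center=(9.4798,-39.1700) T_A=(10.1053,-27.0828) T_B=(18.2879,-30.8689) sweep=43.7348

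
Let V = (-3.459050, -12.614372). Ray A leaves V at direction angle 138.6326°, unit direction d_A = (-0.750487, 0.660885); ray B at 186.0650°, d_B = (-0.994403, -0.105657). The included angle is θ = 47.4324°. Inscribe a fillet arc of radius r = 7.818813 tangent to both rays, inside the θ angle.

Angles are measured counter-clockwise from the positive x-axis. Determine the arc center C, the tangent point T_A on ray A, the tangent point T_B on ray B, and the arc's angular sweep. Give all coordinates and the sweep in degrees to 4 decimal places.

center=(-21.9836,-6.7198) T_A=(-16.8163,-0.8519) T_B=(-21.1575,-14.4949) sweep=132.5676

bisector direction at 162.3488° = (-0.952920,0.303222)
center distance |VC| = r/sin(θ/2) = 7.818813/sin(23.7162°) = 19.439790
C = V + |VC|·bis = (-21.9836,-6.7198)
T_A = V + ((C−V)·d_A)·d_A = V + 17.7981·d_A = (-16.8163,-0.8519)
T_B = V + ((C−V)·d_B)·d_B = V + 17.7981·d_B = (-21.1575,-14.4949)
sweep = 180° − θ = 132.5676°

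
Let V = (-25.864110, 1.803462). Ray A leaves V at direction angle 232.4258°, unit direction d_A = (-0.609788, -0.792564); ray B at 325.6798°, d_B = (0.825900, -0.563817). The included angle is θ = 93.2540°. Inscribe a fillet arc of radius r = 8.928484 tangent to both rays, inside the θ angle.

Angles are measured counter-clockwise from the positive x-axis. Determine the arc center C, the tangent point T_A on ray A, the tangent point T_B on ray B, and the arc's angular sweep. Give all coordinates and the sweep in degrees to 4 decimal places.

bisector direction at 279.0528° = (0.157345,-0.987544)
center distance |VC| = r/sin(θ/2) = 8.928484/sin(46.6270°) = 12.282988
C = V + |VC|·bis = (-23.9314,-10.3265)
T_A = V + ((C−V)·d_A)·d_A = V + 8.4353·d_A = (-31.0078,-4.8820)
T_B = V + ((C−V)·d_B)·d_B = V + 8.4353·d_B = (-18.8974,-2.9525)
sweep = 180° − θ = 86.7460°

center=(-23.9314,-10.3265) T_A=(-31.0078,-4.8820) T_B=(-18.8974,-2.9525) sweep=86.7460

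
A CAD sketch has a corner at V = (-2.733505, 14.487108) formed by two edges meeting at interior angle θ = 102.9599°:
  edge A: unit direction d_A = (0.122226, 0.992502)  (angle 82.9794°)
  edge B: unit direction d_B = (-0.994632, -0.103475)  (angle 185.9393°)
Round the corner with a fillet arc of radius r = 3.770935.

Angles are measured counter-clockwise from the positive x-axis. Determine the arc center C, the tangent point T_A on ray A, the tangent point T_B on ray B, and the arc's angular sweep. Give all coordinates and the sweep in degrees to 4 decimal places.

center=(-6.1093,17.9272) T_A=(-2.3666,17.4663) T_B=(-5.7191,14.1765) sweep=77.0401

bisector direction at 134.4594° = (-0.700403,0.713748)
center distance |VC| = r/sin(θ/2) = 3.770935/sin(51.4800°) = 4.819762
C = V + |VC|·bis = (-6.1093,17.9272)
T_A = V + ((C−V)·d_A)·d_A = V + 3.0017·d_A = (-2.3666,17.4663)
T_B = V + ((C−V)·d_B)·d_B = V + 3.0017·d_B = (-5.7191,14.1765)
sweep = 180° − θ = 77.0401°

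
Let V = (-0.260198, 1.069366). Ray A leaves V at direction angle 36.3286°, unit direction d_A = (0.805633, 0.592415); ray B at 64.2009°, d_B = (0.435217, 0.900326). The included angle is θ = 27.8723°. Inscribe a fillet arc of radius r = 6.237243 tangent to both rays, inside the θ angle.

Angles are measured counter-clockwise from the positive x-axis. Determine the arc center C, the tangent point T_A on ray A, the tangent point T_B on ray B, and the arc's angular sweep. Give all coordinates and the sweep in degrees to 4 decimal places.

center=(16.2948,20.9850) T_A=(19.9898,15.9600) T_B=(10.6792,23.6995) sweep=152.1277

bisector direction at 50.2648° = (0.639241,0.769006)
center distance |VC| = r/sin(θ/2) = 6.237243/sin(13.9361°) = 25.897821
C = V + |VC|·bis = (16.2948,20.9850)
T_A = V + ((C−V)·d_A)·d_A = V + 25.1355·d_A = (19.9898,15.9600)
T_B = V + ((C−V)·d_B)·d_B = V + 25.1355·d_B = (10.6792,23.6995)
sweep = 180° − θ = 152.1277°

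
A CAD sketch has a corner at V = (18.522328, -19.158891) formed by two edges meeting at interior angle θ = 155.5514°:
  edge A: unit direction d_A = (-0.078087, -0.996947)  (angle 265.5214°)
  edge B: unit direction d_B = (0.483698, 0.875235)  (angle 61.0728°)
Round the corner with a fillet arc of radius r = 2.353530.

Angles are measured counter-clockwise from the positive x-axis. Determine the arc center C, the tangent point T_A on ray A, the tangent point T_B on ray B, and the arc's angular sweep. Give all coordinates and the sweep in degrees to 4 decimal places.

center=(20.8289,-19.8510) T_A=(18.4825,-19.6672) T_B=(18.7690,-18.7126) sweep=24.4486

bisector direction at 343.2971° = (0.957808,-0.287409)
center distance |VC| = r/sin(θ/2) = 2.353530/sin(77.7757°) = 2.408132
C = V + |VC|·bis = (20.8289,-19.8510)
T_A = V + ((C−V)·d_A)·d_A = V + 0.5099·d_A = (18.4825,-19.6672)
T_B = V + ((C−V)·d_B)·d_B = V + 0.5099·d_B = (18.7690,-18.7126)
sweep = 180° − θ = 24.4486°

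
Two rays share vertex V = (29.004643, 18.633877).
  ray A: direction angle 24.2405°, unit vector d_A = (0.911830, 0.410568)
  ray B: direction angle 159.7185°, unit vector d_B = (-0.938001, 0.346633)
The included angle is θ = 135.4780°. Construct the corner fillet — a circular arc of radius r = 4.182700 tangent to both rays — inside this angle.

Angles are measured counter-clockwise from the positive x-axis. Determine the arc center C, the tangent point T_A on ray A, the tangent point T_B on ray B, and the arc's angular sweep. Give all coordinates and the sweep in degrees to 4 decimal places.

center=(28.8485,23.1507) T_A=(30.5658,19.3368) T_B=(27.3987,19.2274) sweep=44.5220

bisector direction at 91.9795° = (-0.034542,0.999403)
center distance |VC| = r/sin(θ/2) = 4.182700/sin(67.7390°) = 4.519552
C = V + |VC|·bis = (28.8485,23.1507)
T_A = V + ((C−V)·d_A)·d_A = V + 1.7121·d_A = (30.5658,19.3368)
T_B = V + ((C−V)·d_B)·d_B = V + 1.7121·d_B = (27.3987,19.2274)
sweep = 180° − θ = 44.5220°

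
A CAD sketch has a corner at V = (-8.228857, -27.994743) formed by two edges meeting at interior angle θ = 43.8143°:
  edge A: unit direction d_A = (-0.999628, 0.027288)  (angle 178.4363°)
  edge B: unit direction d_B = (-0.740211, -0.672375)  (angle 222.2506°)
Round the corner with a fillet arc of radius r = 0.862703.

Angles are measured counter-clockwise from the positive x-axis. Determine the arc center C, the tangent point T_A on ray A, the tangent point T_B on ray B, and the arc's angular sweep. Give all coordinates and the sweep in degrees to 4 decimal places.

bisector direction at 200.3435° = (-0.937626,-0.347647)
center distance |VC| = r/sin(θ/2) = 0.862703/sin(21.9072°) = 2.312235
C = V + |VC|·bis = (-10.3969,-28.7986)
T_A = V + ((C−V)·d_A)·d_A = V + 2.1453·d_A = (-10.3733,-27.9362)
T_B = V + ((C−V)·d_B)·d_B = V + 2.1453·d_B = (-9.8168,-29.4372)
sweep = 180° − θ = 136.1857°

center=(-10.3969,-28.7986) T_A=(-10.3733,-27.9362) T_B=(-9.8168,-29.4372) sweep=136.1857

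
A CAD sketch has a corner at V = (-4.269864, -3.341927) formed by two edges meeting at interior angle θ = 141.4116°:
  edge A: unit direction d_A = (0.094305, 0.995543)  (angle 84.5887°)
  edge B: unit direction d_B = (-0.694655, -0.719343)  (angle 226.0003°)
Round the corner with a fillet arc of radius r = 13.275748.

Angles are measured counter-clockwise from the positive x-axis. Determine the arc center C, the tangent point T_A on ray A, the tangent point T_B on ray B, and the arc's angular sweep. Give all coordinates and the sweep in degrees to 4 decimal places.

bisector direction at 155.2945° = (-0.908468,0.417954)
center distance |VC| = r/sin(θ/2) = 13.275748/sin(70.7058°) = 14.065760
C = V + |VC|·bis = (-17.0482,2.5369)
T_A = V + ((C−V)·d_A)·d_A = V + 4.6476·d_A = (-3.8316,1.2850)
T_B = V + ((C−V)·d_B)·d_B = V + 4.6476·d_B = (-7.4983,-6.6851)
sweep = 180° − θ = 38.5884°

center=(-17.0482,2.5369) T_A=(-3.8316,1.2850) T_B=(-7.4983,-6.6851) sweep=38.5884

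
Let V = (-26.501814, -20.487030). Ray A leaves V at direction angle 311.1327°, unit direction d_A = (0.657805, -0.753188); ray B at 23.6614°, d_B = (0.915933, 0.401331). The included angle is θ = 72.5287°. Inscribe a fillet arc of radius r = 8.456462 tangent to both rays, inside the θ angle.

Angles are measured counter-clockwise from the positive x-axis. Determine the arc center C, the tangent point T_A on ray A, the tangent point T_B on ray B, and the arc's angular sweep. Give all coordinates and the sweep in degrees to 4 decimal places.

bisector direction at 347.3971° = (0.975906,-0.218193)
center distance |VC| = r/sin(θ/2) = 8.456462/sin(36.2644°) = 14.296358
C = V + |VC|·bis = (-12.5499,-23.6064)
T_A = V + ((C−V)·d_A)·d_A = V + 11.5271·d_A = (-18.9192,-29.1691)
T_B = V + ((C−V)·d_B)·d_B = V + 11.5271·d_B = (-15.9438,-15.8608)
sweep = 180° − θ = 107.4713°

center=(-12.5499,-23.6064) T_A=(-18.9192,-29.1691) T_B=(-15.9438,-15.8608) sweep=107.4713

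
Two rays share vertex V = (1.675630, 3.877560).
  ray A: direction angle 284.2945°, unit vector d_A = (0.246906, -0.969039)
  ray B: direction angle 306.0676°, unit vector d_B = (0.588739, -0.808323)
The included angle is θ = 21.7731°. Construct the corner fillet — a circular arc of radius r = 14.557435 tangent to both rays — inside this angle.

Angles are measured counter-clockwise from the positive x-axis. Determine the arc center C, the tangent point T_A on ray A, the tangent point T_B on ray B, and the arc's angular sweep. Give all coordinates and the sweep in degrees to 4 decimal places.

bisector direction at 295.1810° = (0.425480,-0.904968)
center distance |VC| = r/sin(θ/2) = 14.557435/sin(10.8865°) = 77.078552
C = V + |VC|·bis = (34.4710,-65.8760)
T_A = V + ((C−V)·d_A)·d_A = V + 75.6914·d_A = (20.3643,-69.4704)
T_B = V + ((C−V)·d_B)·d_B = V + 75.6914·d_B = (46.2381,-57.3055)
sweep = 180° − θ = 158.2269°

center=(34.4710,-65.8760) T_A=(20.3643,-69.4704) T_B=(46.2381,-57.3055) sweep=158.2269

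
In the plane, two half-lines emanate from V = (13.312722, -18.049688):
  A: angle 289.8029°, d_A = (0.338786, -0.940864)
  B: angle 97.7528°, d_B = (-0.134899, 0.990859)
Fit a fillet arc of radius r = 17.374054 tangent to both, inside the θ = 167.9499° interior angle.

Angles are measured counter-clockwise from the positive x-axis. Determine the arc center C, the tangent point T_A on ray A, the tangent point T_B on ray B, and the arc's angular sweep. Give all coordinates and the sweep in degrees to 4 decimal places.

center=(30.2806,-13.8889) T_A=(13.9340,-19.7750) T_B=(13.0653,-16.2327) sweep=12.0501

bisector direction at 13.7779° = (0.971226,0.238158)
center distance |VC| = r/sin(θ/2) = 17.374054/sin(83.9750°) = 17.470560
C = V + |VC|·bis = (30.2806,-13.8889)
T_A = V + ((C−V)·d_A)·d_A = V + 1.8338·d_A = (13.9340,-19.7750)
T_B = V + ((C−V)·d_B)·d_B = V + 1.8338·d_B = (13.0653,-16.2327)
sweep = 180° − θ = 12.0501°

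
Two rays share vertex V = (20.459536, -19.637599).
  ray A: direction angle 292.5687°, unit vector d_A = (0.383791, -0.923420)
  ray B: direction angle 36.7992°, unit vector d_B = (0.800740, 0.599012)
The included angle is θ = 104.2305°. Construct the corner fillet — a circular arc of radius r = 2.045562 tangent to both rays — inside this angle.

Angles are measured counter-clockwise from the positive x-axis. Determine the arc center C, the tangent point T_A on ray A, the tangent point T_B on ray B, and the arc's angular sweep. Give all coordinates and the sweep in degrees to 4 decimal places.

center=(22.9593,-20.3222) T_A=(21.0704,-21.1073) T_B=(21.7340,-18.6842) sweep=75.7695

bisector direction at 344.6839° = (0.964483,-0.264143)
center distance |VC| = r/sin(θ/2) = 2.045562/sin(52.1153°) = 2.591788
C = V + |VC|·bis = (22.9593,-20.3222)
T_A = V + ((C−V)·d_A)·d_A = V + 1.5916·d_A = (21.0704,-21.1073)
T_B = V + ((C−V)·d_B)·d_B = V + 1.5916·d_B = (21.7340,-18.6842)
sweep = 180° − θ = 75.7695°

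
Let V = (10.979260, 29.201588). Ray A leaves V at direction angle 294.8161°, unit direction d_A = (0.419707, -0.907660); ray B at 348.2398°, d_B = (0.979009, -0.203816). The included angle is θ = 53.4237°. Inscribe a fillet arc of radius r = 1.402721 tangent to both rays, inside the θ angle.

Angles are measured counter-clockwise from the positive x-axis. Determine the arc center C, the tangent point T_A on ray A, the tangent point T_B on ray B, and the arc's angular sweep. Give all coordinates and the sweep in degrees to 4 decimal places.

center=(13.4224,27.2602) T_A=(12.1492,26.6714) T_B=(13.7083,28.6334) sweep=126.5763

bisector direction at 321.5280° = (0.782912,-0.622133)
center distance |VC| = r/sin(θ/2) = 1.402721/sin(26.7118°) = 3.120599
C = V + |VC|·bis = (13.4224,27.2602)
T_A = V + ((C−V)·d_A)·d_A = V + 2.7876·d_A = (12.1492,26.6714)
T_B = V + ((C−V)·d_B)·d_B = V + 2.7876·d_B = (13.7083,28.6334)
sweep = 180° − θ = 126.5763°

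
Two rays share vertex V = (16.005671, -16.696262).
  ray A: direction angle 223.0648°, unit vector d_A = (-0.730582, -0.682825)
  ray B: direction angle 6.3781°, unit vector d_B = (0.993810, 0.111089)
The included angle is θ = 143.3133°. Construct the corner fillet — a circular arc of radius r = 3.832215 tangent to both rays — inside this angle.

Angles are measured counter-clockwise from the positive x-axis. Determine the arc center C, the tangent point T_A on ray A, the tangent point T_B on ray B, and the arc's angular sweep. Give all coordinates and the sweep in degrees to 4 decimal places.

center=(17.6941,-20.3636) T_A=(15.0774,-17.5639) T_B=(17.2684,-16.5551) sweep=36.6867

bisector direction at 294.7214° = (0.418207,-0.908352)
center distance |VC| = r/sin(θ/2) = 3.832215/sin(71.6566°) = 4.037363
C = V + |VC|·bis = (17.6941,-20.3636)
T_A = V + ((C−V)·d_A)·d_A = V + 1.2706·d_A = (15.0774,-17.5639)
T_B = V + ((C−V)·d_B)·d_B = V + 1.2706·d_B = (17.2684,-16.5551)
sweep = 180° − θ = 36.6867°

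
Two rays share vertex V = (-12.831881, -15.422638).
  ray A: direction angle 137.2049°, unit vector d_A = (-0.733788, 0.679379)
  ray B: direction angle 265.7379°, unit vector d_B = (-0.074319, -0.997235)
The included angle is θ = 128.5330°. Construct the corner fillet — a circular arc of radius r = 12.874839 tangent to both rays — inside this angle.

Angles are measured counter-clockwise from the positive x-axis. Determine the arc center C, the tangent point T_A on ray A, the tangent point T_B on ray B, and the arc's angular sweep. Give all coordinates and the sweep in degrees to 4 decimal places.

bisector direction at 201.4714° = (-0.930600,-0.366037)
center distance |VC| = r/sin(θ/2) = 12.874839/sin(64.2665°) = 14.292302
C = V + |VC|·bis = (-26.1323,-20.6541)
T_A = V + ((C−V)·d_A)·d_A = V + 6.2055·d_A = (-17.3854,-11.2067)
T_B = V + ((C−V)·d_B)·d_B = V + 6.2055·d_B = (-13.2931,-21.6110)
sweep = 180° − θ = 51.4670°

center=(-26.1323,-20.6541) T_A=(-17.3854,-11.2067) T_B=(-13.2931,-21.6110) sweep=51.4670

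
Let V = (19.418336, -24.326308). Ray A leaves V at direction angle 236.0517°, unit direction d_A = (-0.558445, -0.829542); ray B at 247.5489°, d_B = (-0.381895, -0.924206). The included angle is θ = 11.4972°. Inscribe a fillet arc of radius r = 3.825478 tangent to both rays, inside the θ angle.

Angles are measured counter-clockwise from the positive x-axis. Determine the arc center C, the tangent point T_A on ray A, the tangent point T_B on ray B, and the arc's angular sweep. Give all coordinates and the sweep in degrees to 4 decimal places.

bisector direction at 241.8003° = (-0.472546,-0.881306)
center distance |VC| = r/sin(θ/2) = 3.825478/sin(5.7486°) = 38.192240
C = V + |VC|·bis = (1.3707,-57.9854)
T_A = V + ((C−V)·d_A)·d_A = V + 38.0002·d_A = (-1.8027,-55.8490)
T_B = V + ((C−V)·d_B)·d_B = V + 38.0002·d_B = (4.9063,-59.4463)
sweep = 180° − θ = 168.5028°

center=(1.3707,-57.9854) T_A=(-1.8027,-55.8490) T_B=(4.9063,-59.4463) sweep=168.5028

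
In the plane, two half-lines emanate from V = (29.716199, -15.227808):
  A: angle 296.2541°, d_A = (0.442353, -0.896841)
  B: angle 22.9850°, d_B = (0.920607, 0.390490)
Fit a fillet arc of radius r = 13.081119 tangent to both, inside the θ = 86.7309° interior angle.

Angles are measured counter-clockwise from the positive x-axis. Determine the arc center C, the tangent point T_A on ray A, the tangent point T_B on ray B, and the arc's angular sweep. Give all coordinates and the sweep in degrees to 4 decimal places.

bisector direction at 339.6196° = (0.937401,-0.348252)
center distance |VC| = r/sin(θ/2) = 13.081119/sin(43.3655°) = 19.050656
C = V + |VC|·bis = (47.5743,-21.8622)
T_A = V + ((C−V)·d_A)·d_A = V + 13.8496·d_A = (35.8426,-27.6487)
T_B = V + ((C−V)·d_B)·d_B = V + 13.8496·d_B = (42.4663,-9.8197)
sweep = 180° − θ = 93.2691°

center=(47.5743,-21.8622) T_A=(35.8426,-27.6487) T_B=(42.4663,-9.8197) sweep=93.2691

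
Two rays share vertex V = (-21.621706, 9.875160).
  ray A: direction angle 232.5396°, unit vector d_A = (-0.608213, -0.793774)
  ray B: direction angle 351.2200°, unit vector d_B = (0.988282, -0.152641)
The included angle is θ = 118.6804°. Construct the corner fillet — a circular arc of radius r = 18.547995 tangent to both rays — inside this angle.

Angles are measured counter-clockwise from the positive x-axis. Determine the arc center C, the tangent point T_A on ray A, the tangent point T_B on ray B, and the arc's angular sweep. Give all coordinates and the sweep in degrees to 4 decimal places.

center=(-13.5863,-10.1338) T_A=(-28.3093,1.1473) T_B=(-10.7552,8.1968) sweep=61.3196

bisector direction at 291.8798° = (0.372661,-0.927968)
center distance |VC| = r/sin(θ/2) = 18.547995/sin(59.3402°) = 21.562164
C = V + |VC|·bis = (-13.5863,-10.1338)
T_A = V + ((C−V)·d_A)·d_A = V + 10.9954·d_A = (-28.3093,1.1473)
T_B = V + ((C−V)·d_B)·d_B = V + 10.9954·d_B = (-10.7552,8.1968)
sweep = 180° − θ = 61.3196°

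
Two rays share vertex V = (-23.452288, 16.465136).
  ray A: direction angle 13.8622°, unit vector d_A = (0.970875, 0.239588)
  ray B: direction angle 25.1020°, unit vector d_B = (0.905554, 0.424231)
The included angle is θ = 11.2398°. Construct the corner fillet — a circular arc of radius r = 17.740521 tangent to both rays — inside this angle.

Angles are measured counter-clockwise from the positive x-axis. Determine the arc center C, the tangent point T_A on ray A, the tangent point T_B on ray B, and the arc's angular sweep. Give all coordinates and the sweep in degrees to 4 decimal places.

bisector direction at 19.4821° = (0.942746,0.333512)
center distance |VC| = r/sin(θ/2) = 17.740521/sin(5.6199°) = 181.157791
C = V + |VC|·bis = (147.3334,76.8835)
T_A = V + ((C−V)·d_A)·d_A = V + 180.2870·d_A = (151.5839,59.6597)
T_B = V + ((C−V)·d_B)·d_B = V + 180.2870·d_B = (139.8074,92.9485)
sweep = 180° − θ = 168.7602°

center=(147.3334,76.8835) T_A=(151.5839,59.6597) T_B=(139.8074,92.9485) sweep=168.7602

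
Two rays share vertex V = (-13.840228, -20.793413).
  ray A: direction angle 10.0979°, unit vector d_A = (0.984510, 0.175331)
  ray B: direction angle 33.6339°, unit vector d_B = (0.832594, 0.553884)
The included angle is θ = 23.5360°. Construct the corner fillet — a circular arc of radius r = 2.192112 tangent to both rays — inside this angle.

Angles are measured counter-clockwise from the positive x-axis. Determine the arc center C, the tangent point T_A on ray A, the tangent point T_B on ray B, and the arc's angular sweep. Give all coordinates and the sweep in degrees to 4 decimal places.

bisector direction at 21.8659° = (0.928058,0.372436)
center distance |VC| = r/sin(θ/2) = 2.192112/sin(11.7680°) = 10.748317
C = V + |VC|·bis = (-3.8652,-16.7904)
T_A = V + ((C−V)·d_A)·d_A = V + 10.5224·d_A = (-3.4808,-18.9485)
T_B = V + ((C−V)·d_B)·d_B = V + 10.5224·d_B = (-5.0793,-14.9652)
sweep = 180° − θ = 156.4640°

center=(-3.8652,-16.7904) T_A=(-3.4808,-18.9485) T_B=(-5.0793,-14.9652) sweep=156.4640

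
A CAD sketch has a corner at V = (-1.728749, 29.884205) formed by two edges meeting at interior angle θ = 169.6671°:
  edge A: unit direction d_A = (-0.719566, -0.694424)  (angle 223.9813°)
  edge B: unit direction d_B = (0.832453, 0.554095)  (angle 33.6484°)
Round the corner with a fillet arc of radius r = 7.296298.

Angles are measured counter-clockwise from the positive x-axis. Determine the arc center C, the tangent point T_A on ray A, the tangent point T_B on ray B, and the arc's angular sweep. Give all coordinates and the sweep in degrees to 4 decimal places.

bisector direction at 308.8149° = (0.626806,-0.779176)
center distance |VC| = r/sin(θ/2) = 7.296298/sin(84.8336°) = 7.326062
C = V + |VC|·bis = (2.8633,24.1759)
T_A = V + ((C−V)·d_A)·d_A = V + 0.6597·d_A = (-2.2035,29.4261)
T_B = V + ((C−V)·d_B)·d_B = V + 0.6597·d_B = (-1.1796,30.2497)
sweep = 180° − θ = 10.3329°

center=(2.8633,24.1759) T_A=(-2.2035,29.4261) T_B=(-1.1796,30.2497) sweep=10.3329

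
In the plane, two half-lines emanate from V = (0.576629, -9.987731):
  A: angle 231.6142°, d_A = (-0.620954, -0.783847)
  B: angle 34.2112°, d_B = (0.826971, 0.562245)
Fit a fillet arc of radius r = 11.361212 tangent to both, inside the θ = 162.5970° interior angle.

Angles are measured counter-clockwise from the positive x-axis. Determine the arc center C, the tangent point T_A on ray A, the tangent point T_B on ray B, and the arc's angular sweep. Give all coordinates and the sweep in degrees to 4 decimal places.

center=(8.4024,-18.4055) T_A=(-0.5031,-11.3507) T_B=(2.0146,-9.0101) sweep=17.4030

bisector direction at 312.9127° = (0.680883,-0.732392)
center distance |VC| = r/sin(θ/2) = 11.361212/sin(81.2985°) = 11.493503
C = V + |VC|·bis = (8.4024,-18.4055)
T_A = V + ((C−V)·d_A)·d_A = V + 1.7388·d_A = (-0.5031,-11.3507)
T_B = V + ((C−V)·d_B)·d_B = V + 1.7388·d_B = (2.0146,-9.0101)
sweep = 180° − θ = 17.4030°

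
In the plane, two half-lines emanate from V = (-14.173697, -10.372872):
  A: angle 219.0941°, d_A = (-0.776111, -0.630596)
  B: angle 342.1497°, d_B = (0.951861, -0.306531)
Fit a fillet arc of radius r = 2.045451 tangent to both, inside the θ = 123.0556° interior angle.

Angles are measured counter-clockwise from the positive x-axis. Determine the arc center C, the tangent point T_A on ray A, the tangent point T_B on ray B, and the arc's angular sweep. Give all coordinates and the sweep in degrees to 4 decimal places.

center=(-13.7448,-12.6599) T_A=(-15.0346,-11.0724) T_B=(-13.1178,-10.7129) sweep=56.9444

bisector direction at 280.6219° = (0.184327,-0.982865)
center distance |VC| = r/sin(θ/2) = 2.045451/sin(61.5278°) = 2.326892
C = V + |VC|·bis = (-13.7448,-12.6599)
T_A = V + ((C−V)·d_A)·d_A = V + 1.1093·d_A = (-15.0346,-11.0724)
T_B = V + ((C−V)·d_B)·d_B = V + 1.1093·d_B = (-13.1178,-10.7129)
sweep = 180° − θ = 56.9444°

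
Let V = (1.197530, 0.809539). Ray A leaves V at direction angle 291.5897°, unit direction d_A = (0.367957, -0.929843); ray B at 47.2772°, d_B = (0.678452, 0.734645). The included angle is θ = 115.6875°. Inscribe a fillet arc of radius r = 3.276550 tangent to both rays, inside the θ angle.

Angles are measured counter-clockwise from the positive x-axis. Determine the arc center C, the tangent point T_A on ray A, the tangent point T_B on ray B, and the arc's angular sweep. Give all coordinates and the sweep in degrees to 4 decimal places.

center=(5.0021,0.0998) T_A=(1.9555,-1.1058) T_B=(2.5950,2.3228) sweep=64.3125

bisector direction at 349.4334° = (0.983043,-0.183377)
center distance |VC| = r/sin(θ/2) = 3.276550/sin(57.8438°) = 3.870247
C = V + |VC|·bis = (5.0021,0.0998)
T_A = V + ((C−V)·d_A)·d_A = V + 2.0599·d_A = (1.9555,-1.1058)
T_B = V + ((C−V)·d_B)·d_B = V + 2.0599·d_B = (2.5950,2.3228)
sweep = 180° − θ = 64.3125°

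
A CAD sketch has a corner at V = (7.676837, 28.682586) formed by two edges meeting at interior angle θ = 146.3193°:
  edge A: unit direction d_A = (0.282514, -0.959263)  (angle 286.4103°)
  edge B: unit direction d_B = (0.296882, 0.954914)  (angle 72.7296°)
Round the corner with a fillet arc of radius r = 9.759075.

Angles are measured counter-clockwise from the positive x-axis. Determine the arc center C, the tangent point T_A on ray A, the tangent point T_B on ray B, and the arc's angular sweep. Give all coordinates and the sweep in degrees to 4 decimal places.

center=(17.8729,28.6061) T_A=(8.5114,25.8490) T_B=(8.5538,31.5033) sweep=33.6807

bisector direction at 359.5700° = (0.999972,-0.007506)
center distance |VC| = r/sin(θ/2) = 9.759075/sin(73.1596°) = 10.196338
C = V + |VC|·bis = (17.8729,28.6061)
T_A = V + ((C−V)·d_A)·d_A = V + 2.9539·d_A = (8.5114,25.8490)
T_B = V + ((C−V)·d_B)·d_B = V + 2.9539·d_B = (8.5538,31.5033)
sweep = 180° − θ = 33.6807°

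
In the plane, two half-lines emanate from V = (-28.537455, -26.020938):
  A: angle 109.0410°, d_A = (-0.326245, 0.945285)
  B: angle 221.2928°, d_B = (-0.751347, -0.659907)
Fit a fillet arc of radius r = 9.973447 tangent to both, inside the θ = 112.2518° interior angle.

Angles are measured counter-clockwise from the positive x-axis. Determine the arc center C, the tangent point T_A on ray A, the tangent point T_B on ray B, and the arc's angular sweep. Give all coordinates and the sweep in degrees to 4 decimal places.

center=(-40.1495,-22.9457) T_A=(-30.7218,-19.6919) T_B=(-33.5680,-30.4392) sweep=67.7482

bisector direction at 165.1669° = (-0.966676,0.256004)
center distance |VC| = r/sin(θ/2) = 9.973447/sin(56.1259°) = 12.012376
C = V + |VC|·bis = (-40.1495,-22.9457)
T_A = V + ((C−V)·d_A)·d_A = V + 6.6953·d_A = (-30.7218,-19.6919)
T_B = V + ((C−V)·d_B)·d_B = V + 6.6953·d_B = (-33.5680,-30.4392)
sweep = 180° − θ = 67.7482°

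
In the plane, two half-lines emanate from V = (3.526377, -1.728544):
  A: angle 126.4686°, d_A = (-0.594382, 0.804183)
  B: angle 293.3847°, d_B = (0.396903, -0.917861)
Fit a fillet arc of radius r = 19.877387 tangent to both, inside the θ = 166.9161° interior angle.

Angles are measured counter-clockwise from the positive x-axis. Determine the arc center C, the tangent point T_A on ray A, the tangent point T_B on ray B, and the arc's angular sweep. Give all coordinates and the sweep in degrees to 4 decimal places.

center=(-13.8136,-11.7102) T_A=(2.1715,0.1046) T_B=(4.4311,-3.8208) sweep=13.0839

bisector direction at 209.9266° = (-0.866665,-0.498891)
center distance |VC| = r/sin(θ/2) = 19.877387/sin(83.4581°) = 20.007663
C = V + |VC|·bis = (-13.8136,-11.7102)
T_A = V + ((C−V)·d_A)·d_A = V + 2.2795·d_A = (2.1715,0.1046)
T_B = V + ((C−V)·d_B)·d_B = V + 2.2795·d_B = (4.4311,-3.8208)
sweep = 180° − θ = 13.0839°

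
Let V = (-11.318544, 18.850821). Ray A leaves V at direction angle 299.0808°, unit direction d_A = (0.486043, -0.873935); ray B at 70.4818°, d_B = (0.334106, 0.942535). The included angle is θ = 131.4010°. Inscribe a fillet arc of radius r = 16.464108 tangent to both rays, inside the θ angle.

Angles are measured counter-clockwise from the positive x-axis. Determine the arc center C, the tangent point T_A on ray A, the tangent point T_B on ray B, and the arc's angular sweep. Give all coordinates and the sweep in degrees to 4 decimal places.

bisector direction at 4.7813° = (0.996520,0.083353)
center distance |VC| = r/sin(θ/2) = 16.464108/sin(65.7005°) = 18.064499
C = V + |VC|·bis = (6.6831,20.3565)
T_A = V + ((C−V)·d_A)·d_A = V + 7.4337·d_A = (-7.7055,12.3543)
T_B = V + ((C−V)·d_B)·d_B = V + 7.4337·d_B = (-8.8349,25.8573)
sweep = 180° − θ = 48.5990°

center=(6.6831,20.3565) T_A=(-7.7055,12.3543) T_B=(-8.8349,25.8573) sweep=48.5990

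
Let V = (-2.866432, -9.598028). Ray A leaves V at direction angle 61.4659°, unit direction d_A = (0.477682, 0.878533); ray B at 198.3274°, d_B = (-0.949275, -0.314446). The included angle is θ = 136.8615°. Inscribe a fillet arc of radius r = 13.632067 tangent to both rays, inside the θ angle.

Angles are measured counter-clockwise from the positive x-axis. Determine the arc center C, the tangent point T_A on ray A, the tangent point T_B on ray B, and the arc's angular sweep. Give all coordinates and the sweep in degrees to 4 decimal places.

center=(-12.2685,1.6480) T_A=(-0.2923,-4.8637) T_B=(-7.9819,-11.2925) sweep=43.1385

bisector direction at 129.8966° = (-0.641405,0.767203)
center distance |VC| = r/sin(θ/2) = 13.632067/sin(68.4308°) = 14.658548
C = V + |VC|·bis = (-12.2685,1.6480)
T_A = V + ((C−V)·d_A)·d_A = V + 5.3889·d_A = (-0.2923,-4.8637)
T_B = V + ((C−V)·d_B)·d_B = V + 5.3889·d_B = (-7.9819,-11.2925)
sweep = 180° − θ = 43.1385°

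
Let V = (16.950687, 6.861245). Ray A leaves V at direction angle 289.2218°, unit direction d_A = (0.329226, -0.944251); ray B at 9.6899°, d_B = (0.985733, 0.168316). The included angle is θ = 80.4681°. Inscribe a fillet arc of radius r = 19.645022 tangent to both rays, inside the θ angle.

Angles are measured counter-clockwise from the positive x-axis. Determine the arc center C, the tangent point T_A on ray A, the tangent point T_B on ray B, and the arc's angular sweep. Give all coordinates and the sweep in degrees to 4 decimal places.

center=(43.1447,-8.5954) T_A=(24.5949,-15.0631) T_B=(39.8382,10.7693) sweep=99.5319

bisector direction at 329.4558° = (0.861238,-0.508202)
center distance |VC| = r/sin(θ/2) = 19.645022/sin(40.2341°) = 30.414418
C = V + |VC|·bis = (43.1447,-8.5954)
T_A = V + ((C−V)·d_A)·d_A = V + 23.2187·d_A = (24.5949,-15.0631)
T_B = V + ((C−V)·d_B)·d_B = V + 23.2187·d_B = (39.8382,10.7693)
sweep = 180° − θ = 99.5319°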